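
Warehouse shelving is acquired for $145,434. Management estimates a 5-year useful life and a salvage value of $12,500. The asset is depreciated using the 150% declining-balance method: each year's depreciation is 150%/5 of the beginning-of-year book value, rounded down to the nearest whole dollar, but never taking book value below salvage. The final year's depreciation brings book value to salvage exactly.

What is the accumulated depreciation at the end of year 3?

$95,549

Depreciable base = $145,434 − $12,500 = $132,934.
Year 1: ⌊$145,434 × 150%/5⌋ = $43,630. Book value $101,804.
Year 2: ⌊$101,804 × 150%/5⌋ = $30,541. Book value $71,263.
Year 3: ⌊$71,263 × 150%/5⌋ = $21,378. Book value $49,885.
Accumulated through year 3 = $145,434 − $49,885 = $95,549.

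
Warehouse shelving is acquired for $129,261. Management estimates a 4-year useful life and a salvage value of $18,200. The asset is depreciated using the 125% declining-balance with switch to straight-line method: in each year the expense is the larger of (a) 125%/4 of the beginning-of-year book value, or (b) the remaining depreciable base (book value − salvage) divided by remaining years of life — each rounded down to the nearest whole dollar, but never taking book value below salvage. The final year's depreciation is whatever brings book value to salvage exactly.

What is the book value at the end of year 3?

$39,649

Depreciable base = $129,261 − $18,200 = $111,061.
Year 1: DB = ⌊$129,261 × 125%/4⌋ = $40,394; SL = ⌊$111,061/4⌋ = $27,765 → take DB $40,394. Book value $88,867.
Year 2: DB = ⌊$88,867 × 125%/4⌋ = $27,770; SL = ⌊$70,667/3⌋ = $23,555 → take DB $27,770. Book value $61,097.
Year 3: DB = ⌊$61,097 × 125%/4⌋ = $19,092; SL = ⌊$42,897/2⌋ = $21,448 → take SL $21,448. Book value $39,649.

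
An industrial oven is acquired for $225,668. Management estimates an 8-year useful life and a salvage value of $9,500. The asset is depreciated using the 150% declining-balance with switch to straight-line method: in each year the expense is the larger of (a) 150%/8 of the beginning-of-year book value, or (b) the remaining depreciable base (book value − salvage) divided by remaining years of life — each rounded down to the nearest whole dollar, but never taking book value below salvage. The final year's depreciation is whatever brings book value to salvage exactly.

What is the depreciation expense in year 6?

$22,212

Depreciable base = $225,668 − $9,500 = $216,168.
Year 1: DB = ⌊$225,668 × 150%/8⌋ = $42,312; SL = ⌊$216,168/8⌋ = $27,021 → take DB $42,312. Book value $183,356.
Year 2: DB = ⌊$183,356 × 150%/8⌋ = $34,379; SL = ⌊$173,856/7⌋ = $24,836 → take DB $34,379. Book value $148,977.
Year 3: DB = ⌊$148,977 × 150%/8⌋ = $27,933; SL = ⌊$139,477/6⌋ = $23,246 → take DB $27,933. Book value $121,044.
Year 4: DB = ⌊$121,044 × 150%/8⌋ = $22,695; SL = ⌊$111,544/5⌋ = $22,308 → take DB $22,695. Book value $98,349.
Year 5: DB = ⌊$98,349 × 150%/8⌋ = $18,440; SL = ⌊$88,849/4⌋ = $22,212 → take SL $22,212. Book value $76,137.
Year 6: DB = ⌊$76,137 × 150%/8⌋ = $14,275; SL = ⌊$66,637/3⌋ = $22,212 → take SL $22,212. Book value $53,925.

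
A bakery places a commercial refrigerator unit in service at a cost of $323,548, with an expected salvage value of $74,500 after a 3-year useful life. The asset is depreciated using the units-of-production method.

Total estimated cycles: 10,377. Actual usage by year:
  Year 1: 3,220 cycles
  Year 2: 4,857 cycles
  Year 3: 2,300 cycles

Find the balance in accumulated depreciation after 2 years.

$193,848

Depreciable base = $323,548 − $74,500 = $249,048.
Rate = $249,048 / 10,377 cycles = $24 per cycle.
Year 1: 3,220 × $24 = $77,280. Book value $246,268.
Year 2: 4,857 × $24 = $116,568. Book value $129,700.
Accumulated through year 2 = $323,548 − $129,700 = $193,848.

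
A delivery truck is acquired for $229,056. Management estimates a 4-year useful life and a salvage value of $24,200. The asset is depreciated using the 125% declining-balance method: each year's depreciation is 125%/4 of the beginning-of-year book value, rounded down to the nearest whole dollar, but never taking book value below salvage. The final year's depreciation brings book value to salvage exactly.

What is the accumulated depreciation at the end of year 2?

$120,791

Depreciable base = $229,056 − $24,200 = $204,856.
Year 1: ⌊$229,056 × 125%/4⌋ = $71,580. Book value $157,476.
Year 2: ⌊$157,476 × 125%/4⌋ = $49,211. Book value $108,265.
Accumulated through year 2 = $229,056 − $108,265 = $120,791.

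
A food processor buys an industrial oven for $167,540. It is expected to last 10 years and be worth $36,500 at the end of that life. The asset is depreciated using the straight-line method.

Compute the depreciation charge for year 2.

$13,104

Depreciable base = $167,540 − $36,500 = $131,040.
Annual expense = $131,040 / 10 = $13,104.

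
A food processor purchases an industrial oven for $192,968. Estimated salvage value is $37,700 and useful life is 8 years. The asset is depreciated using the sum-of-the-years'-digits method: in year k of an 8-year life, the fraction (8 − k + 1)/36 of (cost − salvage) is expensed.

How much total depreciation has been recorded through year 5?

$129,390

Depreciable base = $192,968 − $37,700 = $155,268.
Sum of the years' digits = 8+7+6+5+4+3+2+1 = 36.
Year 1: $155,268 × 8/36 = $34,504. Book value $158,464.
Year 2: $155,268 × 7/36 = $30,191. Book value $128,273.
Year 3: $155,268 × 6/36 = $25,878. Book value $102,395.
Year 4: $155,268 × 5/36 = $21,565. Book value $80,830.
Year 5: $155,268 × 4/36 = $17,252. Book value $63,578.
Accumulated through year 5 = $192,968 − $63,578 = $129,390.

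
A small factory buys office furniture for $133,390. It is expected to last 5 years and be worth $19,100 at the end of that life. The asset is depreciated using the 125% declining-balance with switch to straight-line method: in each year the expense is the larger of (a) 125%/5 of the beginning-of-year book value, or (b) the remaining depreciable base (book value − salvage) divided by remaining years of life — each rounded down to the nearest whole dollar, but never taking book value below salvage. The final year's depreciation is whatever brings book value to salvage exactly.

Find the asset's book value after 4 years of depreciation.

Depreciable base = $133,390 − $19,100 = $114,290.
Year 1: DB = ⌊$133,390 × 125%/5⌋ = $33,347; SL = ⌊$114,290/5⌋ = $22,858 → take DB $33,347. Book value $100,043.
Year 2: DB = ⌊$100,043 × 125%/5⌋ = $25,010; SL = ⌊$80,943/4⌋ = $20,235 → take DB $25,010. Book value $75,033.
Year 3: DB = ⌊$75,033 × 125%/5⌋ = $18,758; SL = ⌊$55,933/3⌋ = $18,644 → take DB $18,758. Book value $56,275.
Year 4: DB = ⌊$56,275 × 125%/5⌋ = $14,068; SL = ⌊$37,175/2⌋ = $18,587 → take SL $18,587. Book value $37,688.

$37,688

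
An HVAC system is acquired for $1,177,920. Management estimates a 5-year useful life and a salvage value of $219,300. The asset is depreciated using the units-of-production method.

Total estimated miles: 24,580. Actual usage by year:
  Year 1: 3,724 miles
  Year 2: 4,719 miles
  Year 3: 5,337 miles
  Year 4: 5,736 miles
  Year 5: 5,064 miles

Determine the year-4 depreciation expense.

$223,704

Depreciable base = $1,177,920 − $219,300 = $958,620.
Rate = $958,620 / 24,580 miles = $39 per mile.
Year 1: 3,724 × $39 = $145,236. Book value $1,032,684.
Year 2: 4,719 × $39 = $184,041. Book value $848,643.
Year 3: 5,337 × $39 = $208,143. Book value $640,500.
Year 4: 5,736 × $39 = $223,704. Book value $416,796.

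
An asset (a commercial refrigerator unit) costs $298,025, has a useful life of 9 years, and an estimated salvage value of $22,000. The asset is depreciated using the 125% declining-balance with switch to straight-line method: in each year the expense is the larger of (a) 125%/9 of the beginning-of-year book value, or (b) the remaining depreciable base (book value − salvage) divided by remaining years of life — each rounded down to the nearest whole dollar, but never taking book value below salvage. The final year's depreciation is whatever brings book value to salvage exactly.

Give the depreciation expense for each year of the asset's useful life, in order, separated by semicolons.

Depreciable base = $298,025 − $22,000 = $276,025.
Year 1: DB = ⌊$298,025 × 125%/9⌋ = $41,392; SL = ⌊$276,025/9⌋ = $30,669 → take DB $41,392. Book value $256,633.
Year 2: DB = ⌊$256,633 × 125%/9⌋ = $35,643; SL = ⌊$234,633/8⌋ = $29,329 → take DB $35,643. Book value $220,990.
Year 3: DB = ⌊$220,990 × 125%/9⌋ = $30,693; SL = ⌊$198,990/7⌋ = $28,427 → take DB $30,693. Book value $190,297.
Year 4: DB = ⌊$190,297 × 125%/9⌋ = $26,430; SL = ⌊$168,297/6⌋ = $28,049 → take SL $28,049. Book value $162,248.
Year 5: DB = ⌊$162,248 × 125%/9⌋ = $22,534; SL = ⌊$140,248/5⌋ = $28,049 → take SL $28,049. Book value $134,199.
Year 6: DB = ⌊$134,199 × 125%/9⌋ = $18,638; SL = ⌊$112,199/4⌋ = $28,049 → take SL $28,049. Book value $106,150.
Year 7: DB = ⌊$106,150 × 125%/9⌋ = $14,743; SL = ⌊$84,150/3⌋ = $28,050 → take SL $28,050. Book value $78,100.
Year 8: DB = ⌊$78,100 × 125%/9⌋ = $10,847; SL = ⌊$56,100/2⌋ = $28,050 → take SL $28,050. Book value $50,050.
Year 9 (final): $50,050 − $22,000 = $28,050. Book value $22,000.

$41,392; $35,643; $30,693; $28,049; $28,049; $28,049; $28,050; $28,050; $28,050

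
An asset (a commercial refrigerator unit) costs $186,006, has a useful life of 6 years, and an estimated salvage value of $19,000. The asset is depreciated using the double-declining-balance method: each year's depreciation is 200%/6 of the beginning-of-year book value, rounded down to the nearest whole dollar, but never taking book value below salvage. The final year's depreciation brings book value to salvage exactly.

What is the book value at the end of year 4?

Depreciable base = $186,006 − $19,000 = $167,006.
Year 1: ⌊$186,006 × 200%/6⌋ = $62,002. Book value $124,004.
Year 2: ⌊$124,004 × 200%/6⌋ = $41,334. Book value $82,670.
Year 3: ⌊$82,670 × 200%/6⌋ = $27,556. Book value $55,114.
Year 4: ⌊$55,114 × 200%/6⌋ = $18,371. Book value $36,743.

$36,743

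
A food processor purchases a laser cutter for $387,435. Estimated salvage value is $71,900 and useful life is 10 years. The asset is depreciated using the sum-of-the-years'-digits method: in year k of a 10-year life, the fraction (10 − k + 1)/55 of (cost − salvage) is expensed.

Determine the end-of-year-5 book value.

Depreciable base = $387,435 − $71,900 = $315,535.
Sum of the years' digits = 10+9+8+7+6+5+4+3+2+1 = 55.
Year 1: $315,535 × 10/55 = $57,370. Book value $330,065.
Year 2: $315,535 × 9/55 = $51,633. Book value $278,432.
Year 3: $315,535 × 8/55 = $45,896. Book value $232,536.
Year 4: $315,535 × 7/55 = $40,159. Book value $192,377.
Year 5: $315,535 × 6/55 = $34,422. Book value $157,955.

$157,955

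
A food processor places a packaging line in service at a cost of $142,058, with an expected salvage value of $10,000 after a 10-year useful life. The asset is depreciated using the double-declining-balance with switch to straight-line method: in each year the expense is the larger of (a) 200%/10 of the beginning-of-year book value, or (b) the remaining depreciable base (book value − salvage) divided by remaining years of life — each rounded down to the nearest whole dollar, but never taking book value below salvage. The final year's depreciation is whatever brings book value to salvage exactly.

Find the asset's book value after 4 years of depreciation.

Depreciable base = $142,058 − $10,000 = $132,058.
Year 1: DB = ⌊$142,058 × 200%/10⌋ = $28,411; SL = ⌊$132,058/10⌋ = $13,205 → take DB $28,411. Book value $113,647.
Year 2: DB = ⌊$113,647 × 200%/10⌋ = $22,729; SL = ⌊$103,647/9⌋ = $11,516 → take DB $22,729. Book value $90,918.
Year 3: DB = ⌊$90,918 × 200%/10⌋ = $18,183; SL = ⌊$80,918/8⌋ = $10,114 → take DB $18,183. Book value $72,735.
Year 4: DB = ⌊$72,735 × 200%/10⌋ = $14,547; SL = ⌊$62,735/7⌋ = $8,962 → take DB $14,547. Book value $58,188.

$58,188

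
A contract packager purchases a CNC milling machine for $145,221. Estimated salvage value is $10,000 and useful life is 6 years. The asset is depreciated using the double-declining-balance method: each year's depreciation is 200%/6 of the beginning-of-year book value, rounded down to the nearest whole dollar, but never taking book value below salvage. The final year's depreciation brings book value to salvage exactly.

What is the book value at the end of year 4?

Depreciable base = $145,221 − $10,000 = $135,221.
Year 1: ⌊$145,221 × 200%/6⌋ = $48,407. Book value $96,814.
Year 2: ⌊$96,814 × 200%/6⌋ = $32,271. Book value $64,543.
Year 3: ⌊$64,543 × 200%/6⌋ = $21,514. Book value $43,029.
Year 4: ⌊$43,029 × 200%/6⌋ = $14,343. Book value $28,686.

$28,686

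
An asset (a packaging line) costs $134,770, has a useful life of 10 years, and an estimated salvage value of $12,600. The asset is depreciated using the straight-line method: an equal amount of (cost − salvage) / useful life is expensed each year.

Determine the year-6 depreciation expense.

Depreciable base = $134,770 − $12,600 = $122,170.
Annual expense = $122,170 / 10 = $12,217.

$12,217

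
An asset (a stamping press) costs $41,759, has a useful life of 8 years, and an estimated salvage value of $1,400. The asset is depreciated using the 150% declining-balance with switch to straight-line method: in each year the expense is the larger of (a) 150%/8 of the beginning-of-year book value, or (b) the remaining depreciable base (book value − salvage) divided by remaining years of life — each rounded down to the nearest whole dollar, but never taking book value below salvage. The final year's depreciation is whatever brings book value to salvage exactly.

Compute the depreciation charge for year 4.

Depreciable base = $41,759 − $1,400 = $40,359.
Year 1: DB = ⌊$41,759 × 150%/8⌋ = $7,829; SL = ⌊$40,359/8⌋ = $5,044 → take DB $7,829. Book value $33,930.
Year 2: DB = ⌊$33,930 × 150%/8⌋ = $6,361; SL = ⌊$32,530/7⌋ = $4,647 → take DB $6,361. Book value $27,569.
Year 3: DB = ⌊$27,569 × 150%/8⌋ = $5,169; SL = ⌊$26,169/6⌋ = $4,361 → take DB $5,169. Book value $22,400.
Year 4: DB = ⌊$22,400 × 150%/8⌋ = $4,200; SL = ⌊$21,000/5⌋ = $4,200 → take DB $4,200. Book value $18,200.

$4,200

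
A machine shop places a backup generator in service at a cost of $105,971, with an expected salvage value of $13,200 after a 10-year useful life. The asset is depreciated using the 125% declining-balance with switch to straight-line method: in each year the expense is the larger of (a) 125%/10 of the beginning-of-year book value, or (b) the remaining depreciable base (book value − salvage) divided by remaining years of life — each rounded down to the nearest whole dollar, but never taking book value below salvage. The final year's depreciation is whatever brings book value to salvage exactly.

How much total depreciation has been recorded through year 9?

Depreciable base = $105,971 − $13,200 = $92,771.
Year 1: DB = ⌊$105,971 × 125%/10⌋ = $13,246; SL = ⌊$92,771/10⌋ = $9,277 → take DB $13,246. Book value $92,725.
Year 2: DB = ⌊$92,725 × 125%/10⌋ = $11,590; SL = ⌊$79,525/9⌋ = $8,836 → take DB $11,590. Book value $81,135.
Year 3: DB = ⌊$81,135 × 125%/10⌋ = $10,141; SL = ⌊$67,935/8⌋ = $8,491 → take DB $10,141. Book value $70,994.
Year 4: DB = ⌊$70,994 × 125%/10⌋ = $8,874; SL = ⌊$57,794/7⌋ = $8,256 → take DB $8,874. Book value $62,120.
Year 5: DB = ⌊$62,120 × 125%/10⌋ = $7,765; SL = ⌊$48,920/6⌋ = $8,153 → take SL $8,153. Book value $53,967.
Year 6: DB = ⌊$53,967 × 125%/10⌋ = $6,745; SL = ⌊$40,767/5⌋ = $8,153 → take SL $8,153. Book value $45,814.
Year 7: DB = ⌊$45,814 × 125%/10⌋ = $5,726; SL = ⌊$32,614/4⌋ = $8,153 → take SL $8,153. Book value $37,661.
Year 8: DB = ⌊$37,661 × 125%/10⌋ = $4,707; SL = ⌊$24,461/3⌋ = $8,153 → take SL $8,153. Book value $29,508.
Year 9: DB = ⌊$29,508 × 125%/10⌋ = $3,688; SL = ⌊$16,308/2⌋ = $8,154 → take SL $8,154. Book value $21,354.
Accumulated through year 9 = $105,971 − $21,354 = $84,617.

$84,617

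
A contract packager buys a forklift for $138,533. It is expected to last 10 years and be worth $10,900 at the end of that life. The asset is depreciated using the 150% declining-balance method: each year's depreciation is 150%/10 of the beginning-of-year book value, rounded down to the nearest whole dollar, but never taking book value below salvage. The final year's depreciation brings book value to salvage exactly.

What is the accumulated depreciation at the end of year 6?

$86,283

Depreciable base = $138,533 − $10,900 = $127,633.
Year 1: ⌊$138,533 × 150%/10⌋ = $20,779. Book value $117,754.
Year 2: ⌊$117,754 × 150%/10⌋ = $17,663. Book value $100,091.
Year 3: ⌊$100,091 × 150%/10⌋ = $15,013. Book value $85,078.
Year 4: ⌊$85,078 × 150%/10⌋ = $12,761. Book value $72,317.
Year 5: ⌊$72,317 × 150%/10⌋ = $10,847. Book value $61,470.
Year 6: ⌊$61,470 × 150%/10⌋ = $9,220. Book value $52,250.
Accumulated through year 6 = $138,533 − $52,250 = $86,283.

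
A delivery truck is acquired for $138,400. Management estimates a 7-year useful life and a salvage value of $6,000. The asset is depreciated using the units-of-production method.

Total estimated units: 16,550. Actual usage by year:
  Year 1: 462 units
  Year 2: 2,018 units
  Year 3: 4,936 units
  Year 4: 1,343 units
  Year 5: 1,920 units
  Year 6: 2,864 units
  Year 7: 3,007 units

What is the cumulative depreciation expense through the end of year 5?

$85,432

Depreciable base = $138,400 − $6,000 = $132,400.
Rate = $132,400 / 16,550 units = $8 per unit.
Year 1: 462 × $8 = $3,696. Book value $134,704.
Year 2: 2,018 × $8 = $16,144. Book value $118,560.
Year 3: 4,936 × $8 = $39,488. Book value $79,072.
Year 4: 1,343 × $8 = $10,744. Book value $68,328.
Year 5: 1,920 × $8 = $15,360. Book value $52,968.
Accumulated through year 5 = $138,400 − $52,968 = $85,432.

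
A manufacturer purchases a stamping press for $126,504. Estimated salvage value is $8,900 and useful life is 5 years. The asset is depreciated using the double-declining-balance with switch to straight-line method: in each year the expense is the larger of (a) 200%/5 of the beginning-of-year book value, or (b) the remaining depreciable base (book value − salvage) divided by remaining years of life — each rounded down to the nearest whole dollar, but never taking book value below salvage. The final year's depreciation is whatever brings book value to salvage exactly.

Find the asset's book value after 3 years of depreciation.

$27,326

Depreciable base = $126,504 − $8,900 = $117,604.
Year 1: DB = ⌊$126,504 × 200%/5⌋ = $50,601; SL = ⌊$117,604/5⌋ = $23,520 → take DB $50,601. Book value $75,903.
Year 2: DB = ⌊$75,903 × 200%/5⌋ = $30,361; SL = ⌊$67,003/4⌋ = $16,750 → take DB $30,361. Book value $45,542.
Year 3: DB = ⌊$45,542 × 200%/5⌋ = $18,216; SL = ⌊$36,642/3⌋ = $12,214 → take DB $18,216. Book value $27,326.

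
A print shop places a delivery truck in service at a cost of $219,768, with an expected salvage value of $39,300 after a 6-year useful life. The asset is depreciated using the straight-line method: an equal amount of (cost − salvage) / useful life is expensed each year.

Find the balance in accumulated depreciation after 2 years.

Depreciable base = $219,768 − $39,300 = $180,468.
Annual expense = $180,468 / 6 = $30,078.
End of year 1: book value $189,690.
End of year 2: book value $159,612.
Accumulated through year 2 = $219,768 − $159,612 = $60,156.

$60,156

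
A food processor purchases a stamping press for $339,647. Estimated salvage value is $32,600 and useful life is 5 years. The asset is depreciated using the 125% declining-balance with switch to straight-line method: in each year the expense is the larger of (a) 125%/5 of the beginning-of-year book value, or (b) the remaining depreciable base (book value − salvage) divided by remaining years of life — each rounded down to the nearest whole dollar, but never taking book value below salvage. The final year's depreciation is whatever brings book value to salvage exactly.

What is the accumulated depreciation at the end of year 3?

$201,412

Depreciable base = $339,647 − $32,600 = $307,047.
Year 1: DB = ⌊$339,647 × 125%/5⌋ = $84,911; SL = ⌊$307,047/5⌋ = $61,409 → take DB $84,911. Book value $254,736.
Year 2: DB = ⌊$254,736 × 125%/5⌋ = $63,684; SL = ⌊$222,136/4⌋ = $55,534 → take DB $63,684. Book value $191,052.
Year 3: DB = ⌊$191,052 × 125%/5⌋ = $47,763; SL = ⌊$158,452/3⌋ = $52,817 → take SL $52,817. Book value $138,235.
Accumulated through year 3 = $339,647 − $138,235 = $201,412.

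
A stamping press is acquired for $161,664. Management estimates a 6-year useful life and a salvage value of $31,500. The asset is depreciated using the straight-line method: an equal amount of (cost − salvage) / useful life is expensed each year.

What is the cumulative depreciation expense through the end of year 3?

Depreciable base = $161,664 − $31,500 = $130,164.
Annual expense = $130,164 / 6 = $21,694.
End of year 1: book value $139,970.
End of year 2: book value $118,276.
End of year 3: book value $96,582.
Accumulated through year 3 = $161,664 − $96,582 = $65,082.

$65,082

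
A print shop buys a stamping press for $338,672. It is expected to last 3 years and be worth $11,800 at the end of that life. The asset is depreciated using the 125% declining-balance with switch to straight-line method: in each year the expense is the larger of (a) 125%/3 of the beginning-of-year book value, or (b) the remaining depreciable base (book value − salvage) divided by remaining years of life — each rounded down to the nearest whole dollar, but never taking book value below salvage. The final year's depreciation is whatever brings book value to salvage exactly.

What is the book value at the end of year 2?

$104,680

Depreciable base = $338,672 − $11,800 = $326,872.
Year 1: DB = ⌊$338,672 × 125%/3⌋ = $141,113; SL = ⌊$326,872/3⌋ = $108,957 → take DB $141,113. Book value $197,559.
Year 2: DB = ⌊$197,559 × 125%/3⌋ = $82,316; SL = ⌊$185,759/2⌋ = $92,879 → take SL $92,879. Book value $104,680.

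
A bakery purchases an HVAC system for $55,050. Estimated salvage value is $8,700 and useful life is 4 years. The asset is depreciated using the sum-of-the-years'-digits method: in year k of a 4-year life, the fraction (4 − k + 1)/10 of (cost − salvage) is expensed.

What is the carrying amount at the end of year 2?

$22,605

Depreciable base = $55,050 − $8,700 = $46,350.
Sum of the years' digits = 4+3+2+1 = 10.
Year 1: $46,350 × 4/10 = $18,540. Book value $36,510.
Year 2: $46,350 × 3/10 = $13,905. Book value $22,605.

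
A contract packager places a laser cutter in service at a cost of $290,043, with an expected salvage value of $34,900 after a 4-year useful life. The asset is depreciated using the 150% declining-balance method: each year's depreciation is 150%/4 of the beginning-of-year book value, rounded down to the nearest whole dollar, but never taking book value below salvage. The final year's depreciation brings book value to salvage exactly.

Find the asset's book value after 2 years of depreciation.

$113,299

Depreciable base = $290,043 − $34,900 = $255,143.
Year 1: ⌊$290,043 × 150%/4⌋ = $108,766. Book value $181,277.
Year 2: ⌊$181,277 × 150%/4⌋ = $67,978. Book value $113,299.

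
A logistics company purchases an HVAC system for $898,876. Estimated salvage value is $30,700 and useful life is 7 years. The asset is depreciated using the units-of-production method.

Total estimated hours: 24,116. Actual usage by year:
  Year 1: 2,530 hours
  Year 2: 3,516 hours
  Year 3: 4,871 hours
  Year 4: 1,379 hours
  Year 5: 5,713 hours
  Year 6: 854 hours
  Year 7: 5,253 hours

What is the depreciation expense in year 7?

Depreciable base = $898,876 − $30,700 = $868,176.
Rate = $868,176 / 24,116 hours = $36 per hour.
Year 1: 2,530 × $36 = $91,080. Book value $807,796.
Year 2: 3,516 × $36 = $126,576. Book value $681,220.
Year 3: 4,871 × $36 = $175,356. Book value $505,864.
Year 4: 1,379 × $36 = $49,644. Book value $456,220.
Year 5: 5,713 × $36 = $205,668. Book value $250,552.
Year 6: 854 × $36 = $30,744. Book value $219,808.
Year 7: 5,253 × $36 = $189,108. Book value $30,700.

$189,108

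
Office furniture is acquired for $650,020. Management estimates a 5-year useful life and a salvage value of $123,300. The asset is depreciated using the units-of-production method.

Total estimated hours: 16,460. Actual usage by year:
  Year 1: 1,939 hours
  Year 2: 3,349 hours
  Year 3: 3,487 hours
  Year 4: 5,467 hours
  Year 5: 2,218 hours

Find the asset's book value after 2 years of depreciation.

$480,804

Depreciable base = $650,020 − $123,300 = $526,720.
Rate = $526,720 / 16,460 hours = $32 per hour.
Year 1: 1,939 × $32 = $62,048. Book value $587,972.
Year 2: 3,349 × $32 = $107,168. Book value $480,804.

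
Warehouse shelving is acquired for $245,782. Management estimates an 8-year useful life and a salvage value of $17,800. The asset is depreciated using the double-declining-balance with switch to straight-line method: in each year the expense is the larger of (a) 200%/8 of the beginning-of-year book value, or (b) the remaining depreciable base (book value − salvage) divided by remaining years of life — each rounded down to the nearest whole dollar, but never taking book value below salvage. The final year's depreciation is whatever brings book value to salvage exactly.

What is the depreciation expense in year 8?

Depreciable base = $245,782 − $17,800 = $227,982.
Year 1: DB = ⌊$245,782 × 200%/8⌋ = $61,445; SL = ⌊$227,982/8⌋ = $28,497 → take DB $61,445. Book value $184,337.
Year 2: DB = ⌊$184,337 × 200%/8⌋ = $46,084; SL = ⌊$166,537/7⌋ = $23,791 → take DB $46,084. Book value $138,253.
Year 3: DB = ⌊$138,253 × 200%/8⌋ = $34,563; SL = ⌊$120,453/6⌋ = $20,075 → take DB $34,563. Book value $103,690.
Year 4: DB = ⌊$103,690 × 200%/8⌋ = $25,922; SL = ⌊$85,890/5⌋ = $17,178 → take DB $25,922. Book value $77,768.
Year 5: DB = ⌊$77,768 × 200%/8⌋ = $19,442; SL = ⌊$59,968/4⌋ = $14,992 → take DB $19,442. Book value $58,326.
Year 6: DB = ⌊$58,326 × 200%/8⌋ = $14,581; SL = ⌊$40,526/3⌋ = $13,508 → take DB $14,581. Book value $43,745.
Year 7: DB = ⌊$43,745 × 200%/8⌋ = $10,936; SL = ⌊$25,945/2⌋ = $12,972 → take SL $12,972. Book value $30,773.
Year 8 (final): $30,773 − $17,800 = $12,973. Book value $17,800.

$12,973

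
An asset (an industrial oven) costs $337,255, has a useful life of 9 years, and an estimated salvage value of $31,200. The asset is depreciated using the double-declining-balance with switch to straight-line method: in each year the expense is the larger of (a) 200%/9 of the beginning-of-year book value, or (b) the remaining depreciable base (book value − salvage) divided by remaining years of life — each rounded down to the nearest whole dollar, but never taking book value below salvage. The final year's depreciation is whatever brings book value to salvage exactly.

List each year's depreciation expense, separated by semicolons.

$74,945; $58,291; $45,337; $35,262; $27,426; $21,332; $16,591; $13,435; $13,436

Depreciable base = $337,255 − $31,200 = $306,055.
Year 1: DB = ⌊$337,255 × 200%/9⌋ = $74,945; SL = ⌊$306,055/9⌋ = $34,006 → take DB $74,945. Book value $262,310.
Year 2: DB = ⌊$262,310 × 200%/9⌋ = $58,291; SL = ⌊$231,110/8⌋ = $28,888 → take DB $58,291. Book value $204,019.
Year 3: DB = ⌊$204,019 × 200%/9⌋ = $45,337; SL = ⌊$172,819/7⌋ = $24,688 → take DB $45,337. Book value $158,682.
Year 4: DB = ⌊$158,682 × 200%/9⌋ = $35,262; SL = ⌊$127,482/6⌋ = $21,247 → take DB $35,262. Book value $123,420.
Year 5: DB = ⌊$123,420 × 200%/9⌋ = $27,426; SL = ⌊$92,220/5⌋ = $18,444 → take DB $27,426. Book value $95,994.
Year 6: DB = ⌊$95,994 × 200%/9⌋ = $21,332; SL = ⌊$64,794/4⌋ = $16,198 → take DB $21,332. Book value $74,662.
Year 7: DB = ⌊$74,662 × 200%/9⌋ = $16,591; SL = ⌊$43,462/3⌋ = $14,487 → take DB $16,591. Book value $58,071.
Year 8: DB = ⌊$58,071 × 200%/9⌋ = $12,904; SL = ⌊$26,871/2⌋ = $13,435 → take SL $13,435. Book value $44,636.
Year 9 (final): $44,636 − $31,200 = $13,436. Book value $31,200.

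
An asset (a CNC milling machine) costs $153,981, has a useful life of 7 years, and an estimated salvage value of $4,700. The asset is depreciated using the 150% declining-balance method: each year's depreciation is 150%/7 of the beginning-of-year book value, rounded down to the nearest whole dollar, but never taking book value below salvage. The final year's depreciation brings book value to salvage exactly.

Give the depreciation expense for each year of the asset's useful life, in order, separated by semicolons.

$32,995; $25,925; $20,370; $16,005; $12,575; $9,880; $31,531

Depreciable base = $153,981 − $4,700 = $149,281.
Year 1: ⌊$153,981 × 150%/7⌋ = $32,995. Book value $120,986.
Year 2: ⌊$120,986 × 150%/7⌋ = $25,925. Book value $95,061.
Year 3: ⌊$95,061 × 150%/7⌋ = $20,370. Book value $74,691.
Year 4: ⌊$74,691 × 150%/7⌋ = $16,005. Book value $58,686.
Year 5: ⌊$58,686 × 150%/7⌋ = $12,575. Book value $46,111.
Year 6: ⌊$46,111 × 150%/7⌋ = $9,880. Book value $36,231.
Year 7 (final): $36,231 − $4,700 = $31,531. Book value $4,700.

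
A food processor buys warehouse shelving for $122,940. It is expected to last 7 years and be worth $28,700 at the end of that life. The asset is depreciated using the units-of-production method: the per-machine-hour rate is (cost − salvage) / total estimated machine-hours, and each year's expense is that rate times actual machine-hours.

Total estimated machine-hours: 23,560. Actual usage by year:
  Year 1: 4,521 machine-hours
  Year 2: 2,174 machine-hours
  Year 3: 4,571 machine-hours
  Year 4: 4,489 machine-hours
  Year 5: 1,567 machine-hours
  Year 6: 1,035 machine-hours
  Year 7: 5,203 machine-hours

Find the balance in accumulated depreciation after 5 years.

Depreciable base = $122,940 − $28,700 = $94,240.
Rate = $94,240 / 23,560 machine-hours = $4 per machine-hour.
Year 1: 4,521 × $4 = $18,084. Book value $104,856.
Year 2: 2,174 × $4 = $8,696. Book value $96,160.
Year 3: 4,571 × $4 = $18,284. Book value $77,876.
Year 4: 4,489 × $4 = $17,956. Book value $59,920.
Year 5: 1,567 × $4 = $6,268. Book value $53,652.
Accumulated through year 5 = $122,940 − $53,652 = $69,288.

$69,288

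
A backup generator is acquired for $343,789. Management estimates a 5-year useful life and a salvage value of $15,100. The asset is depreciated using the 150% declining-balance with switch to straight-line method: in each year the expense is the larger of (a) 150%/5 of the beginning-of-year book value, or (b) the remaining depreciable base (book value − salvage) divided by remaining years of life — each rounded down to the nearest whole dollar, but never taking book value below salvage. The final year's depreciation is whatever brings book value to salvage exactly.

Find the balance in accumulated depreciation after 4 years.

Depreciable base = $343,789 − $15,100 = $328,689.
Year 1: DB = ⌊$343,789 × 150%/5⌋ = $103,136; SL = ⌊$328,689/5⌋ = $65,737 → take DB $103,136. Book value $240,653.
Year 2: DB = ⌊$240,653 × 150%/5⌋ = $72,195; SL = ⌊$225,553/4⌋ = $56,388 → take DB $72,195. Book value $168,458.
Year 3: DB = ⌊$168,458 × 150%/5⌋ = $50,537; SL = ⌊$153,358/3⌋ = $51,119 → take SL $51,119. Book value $117,339.
Year 4: DB = ⌊$117,339 × 150%/5⌋ = $35,201; SL = ⌊$102,239/2⌋ = $51,119 → take SL $51,119. Book value $66,220.
Accumulated through year 4 = $343,789 − $66,220 = $277,569.

$277,569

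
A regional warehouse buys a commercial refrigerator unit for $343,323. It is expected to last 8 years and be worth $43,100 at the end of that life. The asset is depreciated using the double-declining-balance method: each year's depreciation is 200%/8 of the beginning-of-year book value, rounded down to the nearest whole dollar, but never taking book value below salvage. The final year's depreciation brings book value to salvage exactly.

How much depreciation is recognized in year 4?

Depreciable base = $343,323 − $43,100 = $300,223.
Year 1: ⌊$343,323 × 200%/8⌋ = $85,830. Book value $257,493.
Year 2: ⌊$257,493 × 200%/8⌋ = $64,373. Book value $193,120.
Year 3: ⌊$193,120 × 200%/8⌋ = $48,280. Book value $144,840.
Year 4: ⌊$144,840 × 200%/8⌋ = $36,210. Book value $108,630.

$36,210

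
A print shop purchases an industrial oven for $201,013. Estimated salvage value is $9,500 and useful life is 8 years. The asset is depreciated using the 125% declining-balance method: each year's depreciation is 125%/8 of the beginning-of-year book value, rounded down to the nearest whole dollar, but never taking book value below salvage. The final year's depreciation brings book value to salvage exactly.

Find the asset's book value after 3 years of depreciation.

Depreciable base = $201,013 − $9,500 = $191,513.
Year 1: ⌊$201,013 × 125%/8⌋ = $31,408. Book value $169,605.
Year 2: ⌊$169,605 × 125%/8⌋ = $26,500. Book value $143,105.
Year 3: ⌊$143,105 × 125%/8⌋ = $22,360. Book value $120,745.

$120,745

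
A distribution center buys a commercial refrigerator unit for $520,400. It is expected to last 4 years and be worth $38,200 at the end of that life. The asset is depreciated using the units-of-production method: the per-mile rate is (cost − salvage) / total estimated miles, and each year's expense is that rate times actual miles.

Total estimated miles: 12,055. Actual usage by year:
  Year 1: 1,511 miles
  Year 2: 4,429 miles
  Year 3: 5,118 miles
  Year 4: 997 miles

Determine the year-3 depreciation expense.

Depreciable base = $520,400 − $38,200 = $482,200.
Rate = $482,200 / 12,055 miles = $40 per mile.
Year 1: 1,511 × $40 = $60,440. Book value $459,960.
Year 2: 4,429 × $40 = $177,160. Book value $282,800.
Year 3: 5,118 × $40 = $204,720. Book value $78,080.

$204,720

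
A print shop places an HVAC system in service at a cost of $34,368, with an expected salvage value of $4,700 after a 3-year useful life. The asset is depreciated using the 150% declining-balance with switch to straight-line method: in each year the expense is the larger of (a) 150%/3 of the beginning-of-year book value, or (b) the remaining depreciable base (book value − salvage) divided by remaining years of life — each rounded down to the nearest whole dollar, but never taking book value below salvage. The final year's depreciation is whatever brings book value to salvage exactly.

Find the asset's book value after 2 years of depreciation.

Depreciable base = $34,368 − $4,700 = $29,668.
Year 1: DB = ⌊$34,368 × 150%/3⌋ = $17,184; SL = ⌊$29,668/3⌋ = $9,889 → take DB $17,184. Book value $17,184.
Year 2: DB = ⌊$17,184 × 150%/3⌋ = $8,592; SL = ⌊$12,484/2⌋ = $6,242 → take DB $8,592. Book value $8,592.

$8,592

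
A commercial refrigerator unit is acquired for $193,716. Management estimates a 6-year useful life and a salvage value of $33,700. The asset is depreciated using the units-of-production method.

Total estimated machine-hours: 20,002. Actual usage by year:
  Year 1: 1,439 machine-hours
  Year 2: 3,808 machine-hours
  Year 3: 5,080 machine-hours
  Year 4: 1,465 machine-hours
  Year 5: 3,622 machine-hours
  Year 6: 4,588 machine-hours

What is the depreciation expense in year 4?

Depreciable base = $193,716 − $33,700 = $160,016.
Rate = $160,016 / 20,002 machine-hours = $8 per machine-hour.
Year 1: 1,439 × $8 = $11,512. Book value $182,204.
Year 2: 3,808 × $8 = $30,464. Book value $151,740.
Year 3: 5,080 × $8 = $40,640. Book value $111,100.
Year 4: 1,465 × $8 = $11,720. Book value $99,380.

$11,720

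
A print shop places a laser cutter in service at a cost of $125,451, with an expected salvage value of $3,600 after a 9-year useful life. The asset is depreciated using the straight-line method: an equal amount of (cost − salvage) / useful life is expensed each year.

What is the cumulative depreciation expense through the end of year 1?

$13,539

Depreciable base = $125,451 − $3,600 = $121,851.
Annual expense = $121,851 / 9 = $13,539.
End of year 1: book value $111,912.
Accumulated through year 1 = $125,451 − $111,912 = $13,539.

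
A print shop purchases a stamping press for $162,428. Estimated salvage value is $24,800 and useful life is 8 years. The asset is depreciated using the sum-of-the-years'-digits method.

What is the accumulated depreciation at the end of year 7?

Depreciable base = $162,428 − $24,800 = $137,628.
Sum of the years' digits = 8+7+6+5+4+3+2+1 = 36.
Year 1: $137,628 × 8/36 = $30,584. Book value $131,844.
Year 2: $137,628 × 7/36 = $26,761. Book value $105,083.
Year 3: $137,628 × 6/36 = $22,938. Book value $82,145.
Year 4: $137,628 × 5/36 = $19,115. Book value $63,030.
Year 5: $137,628 × 4/36 = $15,292. Book value $47,738.
Year 6: $137,628 × 3/36 = $11,469. Book value $36,269.
Year 7: $137,628 × 2/36 = $7,646. Book value $28,623.
Accumulated through year 7 = $162,428 − $28,623 = $133,805.

$133,805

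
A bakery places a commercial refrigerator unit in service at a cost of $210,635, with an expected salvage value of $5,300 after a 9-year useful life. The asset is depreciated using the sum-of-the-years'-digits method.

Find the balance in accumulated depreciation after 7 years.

$191,646

Depreciable base = $210,635 − $5,300 = $205,335.
Sum of the years' digits = 9+8+7+6+5+4+3+2+1 = 45.
Year 1: $205,335 × 9/45 = $41,067. Book value $169,568.
Year 2: $205,335 × 8/45 = $36,504. Book value $133,064.
Year 3: $205,335 × 7/45 = $31,941. Book value $101,123.
Year 4: $205,335 × 6/45 = $27,378. Book value $73,745.
Year 5: $205,335 × 5/45 = $22,815. Book value $50,930.
Year 6: $205,335 × 4/45 = $18,252. Book value $32,678.
Year 7: $205,335 × 3/45 = $13,689. Book value $18,989.
Accumulated through year 7 = $210,635 − $18,989 = $191,646.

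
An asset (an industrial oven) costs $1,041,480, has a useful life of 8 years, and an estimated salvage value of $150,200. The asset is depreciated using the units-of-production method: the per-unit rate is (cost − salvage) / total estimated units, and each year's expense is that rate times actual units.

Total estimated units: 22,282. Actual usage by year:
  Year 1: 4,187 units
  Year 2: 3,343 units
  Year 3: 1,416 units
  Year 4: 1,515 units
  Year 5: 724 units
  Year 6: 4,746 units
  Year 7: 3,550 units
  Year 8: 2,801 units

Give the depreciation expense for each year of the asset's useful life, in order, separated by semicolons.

Depreciable base = $1,041,480 − $150,200 = $891,280.
Rate = $891,280 / 22,282 units = $40 per unit.
Year 1: 4,187 × $40 = $167,480. Book value $874,000.
Year 2: 3,343 × $40 = $133,720. Book value $740,280.
Year 3: 1,416 × $40 = $56,640. Book value $683,640.
Year 4: 1,515 × $40 = $60,600. Book value $623,040.
Year 5: 724 × $40 = $28,960. Book value $594,080.
Year 6: 4,746 × $40 = $189,840. Book value $404,240.
Year 7: 3,550 × $40 = $142,000. Book value $262,240.
Year 8: 2,801 × $40 = $112,040. Book value $150,200.

$167,480; $133,720; $56,640; $60,600; $28,960; $189,840; $142,000; $112,040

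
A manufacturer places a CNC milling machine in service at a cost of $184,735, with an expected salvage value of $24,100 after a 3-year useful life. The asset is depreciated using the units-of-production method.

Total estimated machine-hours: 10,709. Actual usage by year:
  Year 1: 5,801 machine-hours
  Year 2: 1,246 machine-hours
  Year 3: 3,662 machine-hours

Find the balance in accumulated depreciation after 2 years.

$105,705

Depreciable base = $184,735 − $24,100 = $160,635.
Rate = $160,635 / 10,709 machine-hours = $15 per machine-hour.
Year 1: 5,801 × $15 = $87,015. Book value $97,720.
Year 2: 1,246 × $15 = $18,690. Book value $79,030.
Accumulated through year 2 = $184,735 − $79,030 = $105,705.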